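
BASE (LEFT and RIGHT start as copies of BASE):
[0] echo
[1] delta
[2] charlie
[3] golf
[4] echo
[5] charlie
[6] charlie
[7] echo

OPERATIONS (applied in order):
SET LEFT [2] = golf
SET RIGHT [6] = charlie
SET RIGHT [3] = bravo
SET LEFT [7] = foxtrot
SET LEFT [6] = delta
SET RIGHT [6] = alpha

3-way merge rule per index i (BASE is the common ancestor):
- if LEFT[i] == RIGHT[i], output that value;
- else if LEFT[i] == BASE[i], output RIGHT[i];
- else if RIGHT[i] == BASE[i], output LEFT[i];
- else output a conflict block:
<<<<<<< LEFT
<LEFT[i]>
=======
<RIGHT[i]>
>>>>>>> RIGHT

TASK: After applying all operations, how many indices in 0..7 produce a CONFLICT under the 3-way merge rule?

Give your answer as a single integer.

Answer: 1

Derivation:
Final LEFT:  [echo, delta, golf, golf, echo, charlie, delta, foxtrot]
Final RIGHT: [echo, delta, charlie, bravo, echo, charlie, alpha, echo]
i=0: L=echo R=echo -> agree -> echo
i=1: L=delta R=delta -> agree -> delta
i=2: L=golf, R=charlie=BASE -> take LEFT -> golf
i=3: L=golf=BASE, R=bravo -> take RIGHT -> bravo
i=4: L=echo R=echo -> agree -> echo
i=5: L=charlie R=charlie -> agree -> charlie
i=6: BASE=charlie L=delta R=alpha all differ -> CONFLICT
i=7: L=foxtrot, R=echo=BASE -> take LEFT -> foxtrot
Conflict count: 1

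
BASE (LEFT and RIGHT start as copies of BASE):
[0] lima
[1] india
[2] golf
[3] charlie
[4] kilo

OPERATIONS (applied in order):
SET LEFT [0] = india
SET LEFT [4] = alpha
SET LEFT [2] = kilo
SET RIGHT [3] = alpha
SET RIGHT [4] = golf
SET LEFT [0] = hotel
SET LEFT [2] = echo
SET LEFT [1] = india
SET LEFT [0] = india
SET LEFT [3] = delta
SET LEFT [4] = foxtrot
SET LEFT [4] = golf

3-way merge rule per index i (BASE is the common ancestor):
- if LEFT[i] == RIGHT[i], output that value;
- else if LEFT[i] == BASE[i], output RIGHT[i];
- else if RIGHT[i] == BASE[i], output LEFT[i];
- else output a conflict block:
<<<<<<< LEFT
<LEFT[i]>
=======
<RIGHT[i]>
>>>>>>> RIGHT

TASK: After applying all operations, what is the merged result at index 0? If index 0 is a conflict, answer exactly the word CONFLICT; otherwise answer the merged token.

Final LEFT:  [india, india, echo, delta, golf]
Final RIGHT: [lima, india, golf, alpha, golf]
i=0: L=india, R=lima=BASE -> take LEFT -> india
i=1: L=india R=india -> agree -> india
i=2: L=echo, R=golf=BASE -> take LEFT -> echo
i=3: BASE=charlie L=delta R=alpha all differ -> CONFLICT
i=4: L=golf R=golf -> agree -> golf
Index 0 -> india

Answer: india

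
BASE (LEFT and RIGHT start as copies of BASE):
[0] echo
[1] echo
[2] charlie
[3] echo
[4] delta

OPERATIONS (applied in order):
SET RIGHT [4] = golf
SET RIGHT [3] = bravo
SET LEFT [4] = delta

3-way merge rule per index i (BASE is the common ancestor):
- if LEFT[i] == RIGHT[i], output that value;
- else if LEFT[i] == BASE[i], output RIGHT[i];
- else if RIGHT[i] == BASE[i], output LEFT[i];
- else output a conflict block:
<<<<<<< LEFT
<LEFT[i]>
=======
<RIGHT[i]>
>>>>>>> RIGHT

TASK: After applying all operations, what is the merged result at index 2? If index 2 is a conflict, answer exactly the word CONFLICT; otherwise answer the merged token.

Answer: charlie

Derivation:
Final LEFT:  [echo, echo, charlie, echo, delta]
Final RIGHT: [echo, echo, charlie, bravo, golf]
i=0: L=echo R=echo -> agree -> echo
i=1: L=echo R=echo -> agree -> echo
i=2: L=charlie R=charlie -> agree -> charlie
i=3: L=echo=BASE, R=bravo -> take RIGHT -> bravo
i=4: L=delta=BASE, R=golf -> take RIGHT -> golf
Index 2 -> charlie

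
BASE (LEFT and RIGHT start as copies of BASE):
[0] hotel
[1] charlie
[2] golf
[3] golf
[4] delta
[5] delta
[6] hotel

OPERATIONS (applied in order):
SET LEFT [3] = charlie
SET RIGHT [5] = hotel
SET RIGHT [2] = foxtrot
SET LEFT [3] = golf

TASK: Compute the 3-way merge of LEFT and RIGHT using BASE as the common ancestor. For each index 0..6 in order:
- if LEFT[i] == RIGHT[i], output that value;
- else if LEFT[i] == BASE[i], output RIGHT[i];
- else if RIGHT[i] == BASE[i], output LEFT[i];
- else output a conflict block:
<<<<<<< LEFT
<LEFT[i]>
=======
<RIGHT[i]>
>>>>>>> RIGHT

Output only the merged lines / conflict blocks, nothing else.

Final LEFT:  [hotel, charlie, golf, golf, delta, delta, hotel]
Final RIGHT: [hotel, charlie, foxtrot, golf, delta, hotel, hotel]
i=0: L=hotel R=hotel -> agree -> hotel
i=1: L=charlie R=charlie -> agree -> charlie
i=2: L=golf=BASE, R=foxtrot -> take RIGHT -> foxtrot
i=3: L=golf R=golf -> agree -> golf
i=4: L=delta R=delta -> agree -> delta
i=5: L=delta=BASE, R=hotel -> take RIGHT -> hotel
i=6: L=hotel R=hotel -> agree -> hotel

Answer: hotel
charlie
foxtrot
golf
delta
hotel
hotel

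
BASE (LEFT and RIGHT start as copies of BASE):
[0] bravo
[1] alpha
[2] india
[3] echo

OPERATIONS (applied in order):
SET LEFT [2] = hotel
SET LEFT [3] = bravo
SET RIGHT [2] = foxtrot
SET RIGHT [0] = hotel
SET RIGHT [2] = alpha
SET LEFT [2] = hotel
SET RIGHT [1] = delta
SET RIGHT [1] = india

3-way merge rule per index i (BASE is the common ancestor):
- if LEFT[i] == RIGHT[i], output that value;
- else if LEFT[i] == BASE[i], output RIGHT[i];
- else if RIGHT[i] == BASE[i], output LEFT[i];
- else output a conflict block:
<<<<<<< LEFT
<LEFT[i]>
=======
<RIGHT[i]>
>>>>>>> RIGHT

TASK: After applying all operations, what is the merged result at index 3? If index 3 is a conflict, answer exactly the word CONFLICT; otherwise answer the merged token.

Final LEFT:  [bravo, alpha, hotel, bravo]
Final RIGHT: [hotel, india, alpha, echo]
i=0: L=bravo=BASE, R=hotel -> take RIGHT -> hotel
i=1: L=alpha=BASE, R=india -> take RIGHT -> india
i=2: BASE=india L=hotel R=alpha all differ -> CONFLICT
i=3: L=bravo, R=echo=BASE -> take LEFT -> bravo
Index 3 -> bravo

Answer: bravo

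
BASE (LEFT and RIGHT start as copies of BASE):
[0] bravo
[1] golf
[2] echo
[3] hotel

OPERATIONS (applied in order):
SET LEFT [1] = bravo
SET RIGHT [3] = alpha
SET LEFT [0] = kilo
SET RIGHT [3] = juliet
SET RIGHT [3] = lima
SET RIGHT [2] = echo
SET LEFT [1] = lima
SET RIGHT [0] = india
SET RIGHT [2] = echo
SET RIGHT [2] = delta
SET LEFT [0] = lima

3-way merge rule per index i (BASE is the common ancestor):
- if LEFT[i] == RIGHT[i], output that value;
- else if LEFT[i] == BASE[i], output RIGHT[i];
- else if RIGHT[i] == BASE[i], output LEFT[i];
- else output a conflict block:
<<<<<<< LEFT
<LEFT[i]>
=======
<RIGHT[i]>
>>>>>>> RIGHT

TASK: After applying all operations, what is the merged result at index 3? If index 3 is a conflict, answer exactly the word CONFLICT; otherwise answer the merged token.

Answer: lima

Derivation:
Final LEFT:  [lima, lima, echo, hotel]
Final RIGHT: [india, golf, delta, lima]
i=0: BASE=bravo L=lima R=india all differ -> CONFLICT
i=1: L=lima, R=golf=BASE -> take LEFT -> lima
i=2: L=echo=BASE, R=delta -> take RIGHT -> delta
i=3: L=hotel=BASE, R=lima -> take RIGHT -> lima
Index 3 -> lima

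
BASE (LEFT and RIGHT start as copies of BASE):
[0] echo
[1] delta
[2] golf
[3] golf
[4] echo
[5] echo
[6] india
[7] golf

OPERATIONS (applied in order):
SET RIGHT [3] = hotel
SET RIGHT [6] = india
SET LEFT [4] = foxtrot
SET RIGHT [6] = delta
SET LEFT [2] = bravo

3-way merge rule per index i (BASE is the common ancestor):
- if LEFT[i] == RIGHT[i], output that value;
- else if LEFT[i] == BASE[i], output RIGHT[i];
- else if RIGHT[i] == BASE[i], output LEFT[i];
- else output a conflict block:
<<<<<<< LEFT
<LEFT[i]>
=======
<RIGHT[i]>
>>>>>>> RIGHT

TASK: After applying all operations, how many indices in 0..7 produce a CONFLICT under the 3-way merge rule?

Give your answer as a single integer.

Answer: 0

Derivation:
Final LEFT:  [echo, delta, bravo, golf, foxtrot, echo, india, golf]
Final RIGHT: [echo, delta, golf, hotel, echo, echo, delta, golf]
i=0: L=echo R=echo -> agree -> echo
i=1: L=delta R=delta -> agree -> delta
i=2: L=bravo, R=golf=BASE -> take LEFT -> bravo
i=3: L=golf=BASE, R=hotel -> take RIGHT -> hotel
i=4: L=foxtrot, R=echo=BASE -> take LEFT -> foxtrot
i=5: L=echo R=echo -> agree -> echo
i=6: L=india=BASE, R=delta -> take RIGHT -> delta
i=7: L=golf R=golf -> agree -> golf
Conflict count: 0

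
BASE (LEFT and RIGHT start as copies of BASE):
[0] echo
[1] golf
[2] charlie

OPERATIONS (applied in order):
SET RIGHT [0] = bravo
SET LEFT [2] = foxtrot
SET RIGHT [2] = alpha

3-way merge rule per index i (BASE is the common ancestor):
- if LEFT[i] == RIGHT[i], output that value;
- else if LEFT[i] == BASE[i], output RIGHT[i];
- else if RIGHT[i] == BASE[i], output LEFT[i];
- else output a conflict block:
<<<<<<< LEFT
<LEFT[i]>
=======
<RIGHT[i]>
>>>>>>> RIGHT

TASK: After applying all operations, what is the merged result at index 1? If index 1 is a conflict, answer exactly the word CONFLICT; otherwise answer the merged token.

Answer: golf

Derivation:
Final LEFT:  [echo, golf, foxtrot]
Final RIGHT: [bravo, golf, alpha]
i=0: L=echo=BASE, R=bravo -> take RIGHT -> bravo
i=1: L=golf R=golf -> agree -> golf
i=2: BASE=charlie L=foxtrot R=alpha all differ -> CONFLICT
Index 1 -> golf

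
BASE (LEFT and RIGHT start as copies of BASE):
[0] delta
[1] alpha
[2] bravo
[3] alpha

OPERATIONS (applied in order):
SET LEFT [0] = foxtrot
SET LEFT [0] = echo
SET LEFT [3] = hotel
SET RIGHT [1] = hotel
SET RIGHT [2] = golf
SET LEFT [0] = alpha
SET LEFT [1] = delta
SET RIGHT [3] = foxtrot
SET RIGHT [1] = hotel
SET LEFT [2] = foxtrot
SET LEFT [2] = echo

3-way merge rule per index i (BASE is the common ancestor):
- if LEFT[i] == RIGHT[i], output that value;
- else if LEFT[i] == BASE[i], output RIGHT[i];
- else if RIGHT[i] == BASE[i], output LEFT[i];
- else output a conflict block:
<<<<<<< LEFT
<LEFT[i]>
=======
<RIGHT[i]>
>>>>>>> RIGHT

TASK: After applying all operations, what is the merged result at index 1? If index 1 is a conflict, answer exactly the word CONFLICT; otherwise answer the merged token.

Answer: CONFLICT

Derivation:
Final LEFT:  [alpha, delta, echo, hotel]
Final RIGHT: [delta, hotel, golf, foxtrot]
i=0: L=alpha, R=delta=BASE -> take LEFT -> alpha
i=1: BASE=alpha L=delta R=hotel all differ -> CONFLICT
i=2: BASE=bravo L=echo R=golf all differ -> CONFLICT
i=3: BASE=alpha L=hotel R=foxtrot all differ -> CONFLICT
Index 1 -> CONFLICT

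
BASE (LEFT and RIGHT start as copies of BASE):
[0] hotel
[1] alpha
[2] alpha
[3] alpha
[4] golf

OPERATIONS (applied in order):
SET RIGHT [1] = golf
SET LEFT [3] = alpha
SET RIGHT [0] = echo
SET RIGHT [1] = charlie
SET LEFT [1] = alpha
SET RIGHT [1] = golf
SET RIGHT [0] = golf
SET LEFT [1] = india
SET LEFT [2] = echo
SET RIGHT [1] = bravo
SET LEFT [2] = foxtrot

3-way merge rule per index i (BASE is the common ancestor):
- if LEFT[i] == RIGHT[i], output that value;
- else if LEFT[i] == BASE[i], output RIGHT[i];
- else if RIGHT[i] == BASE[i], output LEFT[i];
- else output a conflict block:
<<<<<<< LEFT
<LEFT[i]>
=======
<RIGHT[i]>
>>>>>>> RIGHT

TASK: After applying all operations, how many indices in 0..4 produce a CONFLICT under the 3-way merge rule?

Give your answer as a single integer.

Answer: 1

Derivation:
Final LEFT:  [hotel, india, foxtrot, alpha, golf]
Final RIGHT: [golf, bravo, alpha, alpha, golf]
i=0: L=hotel=BASE, R=golf -> take RIGHT -> golf
i=1: BASE=alpha L=india R=bravo all differ -> CONFLICT
i=2: L=foxtrot, R=alpha=BASE -> take LEFT -> foxtrot
i=3: L=alpha R=alpha -> agree -> alpha
i=4: L=golf R=golf -> agree -> golf
Conflict count: 1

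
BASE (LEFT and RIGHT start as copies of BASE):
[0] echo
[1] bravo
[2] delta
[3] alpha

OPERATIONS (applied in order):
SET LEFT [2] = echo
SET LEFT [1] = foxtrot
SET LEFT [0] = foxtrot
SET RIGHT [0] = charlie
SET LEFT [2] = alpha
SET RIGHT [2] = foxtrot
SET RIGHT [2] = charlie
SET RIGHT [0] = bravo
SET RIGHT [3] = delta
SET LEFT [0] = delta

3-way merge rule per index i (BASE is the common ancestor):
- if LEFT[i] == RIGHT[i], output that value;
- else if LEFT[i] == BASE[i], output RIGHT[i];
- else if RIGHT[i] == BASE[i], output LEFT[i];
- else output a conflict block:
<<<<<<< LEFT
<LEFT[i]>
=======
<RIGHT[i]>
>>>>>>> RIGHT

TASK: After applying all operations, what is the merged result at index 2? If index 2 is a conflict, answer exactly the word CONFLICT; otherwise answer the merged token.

Final LEFT:  [delta, foxtrot, alpha, alpha]
Final RIGHT: [bravo, bravo, charlie, delta]
i=0: BASE=echo L=delta R=bravo all differ -> CONFLICT
i=1: L=foxtrot, R=bravo=BASE -> take LEFT -> foxtrot
i=2: BASE=delta L=alpha R=charlie all differ -> CONFLICT
i=3: L=alpha=BASE, R=delta -> take RIGHT -> delta
Index 2 -> CONFLICT

Answer: CONFLICT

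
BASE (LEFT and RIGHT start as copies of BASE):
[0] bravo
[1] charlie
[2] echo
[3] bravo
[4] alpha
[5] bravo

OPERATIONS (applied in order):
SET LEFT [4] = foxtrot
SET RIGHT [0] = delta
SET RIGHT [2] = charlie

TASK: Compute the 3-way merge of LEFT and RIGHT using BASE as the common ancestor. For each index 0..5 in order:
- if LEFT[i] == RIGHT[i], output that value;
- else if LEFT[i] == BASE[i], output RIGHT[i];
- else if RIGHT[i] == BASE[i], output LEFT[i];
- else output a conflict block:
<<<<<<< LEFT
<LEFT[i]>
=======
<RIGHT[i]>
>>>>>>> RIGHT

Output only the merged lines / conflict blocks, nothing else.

Final LEFT:  [bravo, charlie, echo, bravo, foxtrot, bravo]
Final RIGHT: [delta, charlie, charlie, bravo, alpha, bravo]
i=0: L=bravo=BASE, R=delta -> take RIGHT -> delta
i=1: L=charlie R=charlie -> agree -> charlie
i=2: L=echo=BASE, R=charlie -> take RIGHT -> charlie
i=3: L=bravo R=bravo -> agree -> bravo
i=4: L=foxtrot, R=alpha=BASE -> take LEFT -> foxtrot
i=5: L=bravo R=bravo -> agree -> bravo

Answer: delta
charlie
charlie
bravo
foxtrot
bravo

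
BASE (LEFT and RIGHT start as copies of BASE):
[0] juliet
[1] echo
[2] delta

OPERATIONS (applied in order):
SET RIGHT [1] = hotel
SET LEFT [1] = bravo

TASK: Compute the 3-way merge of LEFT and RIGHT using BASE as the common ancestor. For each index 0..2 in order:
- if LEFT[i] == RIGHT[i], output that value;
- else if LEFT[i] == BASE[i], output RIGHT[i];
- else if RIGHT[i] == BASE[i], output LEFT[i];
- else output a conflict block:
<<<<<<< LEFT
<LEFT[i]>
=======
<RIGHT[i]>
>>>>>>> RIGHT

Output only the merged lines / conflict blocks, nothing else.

Answer: juliet
<<<<<<< LEFT
bravo
=======
hotel
>>>>>>> RIGHT
delta

Derivation:
Final LEFT:  [juliet, bravo, delta]
Final RIGHT: [juliet, hotel, delta]
i=0: L=juliet R=juliet -> agree -> juliet
i=1: BASE=echo L=bravo R=hotel all differ -> CONFLICT
i=2: L=delta R=delta -> agree -> delta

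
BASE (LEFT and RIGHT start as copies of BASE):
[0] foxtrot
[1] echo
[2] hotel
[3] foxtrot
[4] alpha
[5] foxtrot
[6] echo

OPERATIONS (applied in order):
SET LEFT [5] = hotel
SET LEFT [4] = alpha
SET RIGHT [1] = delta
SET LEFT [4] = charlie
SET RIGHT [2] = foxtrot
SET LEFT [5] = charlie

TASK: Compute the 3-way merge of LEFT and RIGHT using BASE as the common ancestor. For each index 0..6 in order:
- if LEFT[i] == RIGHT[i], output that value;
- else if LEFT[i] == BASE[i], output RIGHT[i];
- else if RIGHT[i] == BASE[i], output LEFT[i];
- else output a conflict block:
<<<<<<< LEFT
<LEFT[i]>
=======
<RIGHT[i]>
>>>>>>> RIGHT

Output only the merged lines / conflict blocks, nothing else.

Final LEFT:  [foxtrot, echo, hotel, foxtrot, charlie, charlie, echo]
Final RIGHT: [foxtrot, delta, foxtrot, foxtrot, alpha, foxtrot, echo]
i=0: L=foxtrot R=foxtrot -> agree -> foxtrot
i=1: L=echo=BASE, R=delta -> take RIGHT -> delta
i=2: L=hotel=BASE, R=foxtrot -> take RIGHT -> foxtrot
i=3: L=foxtrot R=foxtrot -> agree -> foxtrot
i=4: L=charlie, R=alpha=BASE -> take LEFT -> charlie
i=5: L=charlie, R=foxtrot=BASE -> take LEFT -> charlie
i=6: L=echo R=echo -> agree -> echo

Answer: foxtrot
delta
foxtrot
foxtrot
charlie
charlie
echo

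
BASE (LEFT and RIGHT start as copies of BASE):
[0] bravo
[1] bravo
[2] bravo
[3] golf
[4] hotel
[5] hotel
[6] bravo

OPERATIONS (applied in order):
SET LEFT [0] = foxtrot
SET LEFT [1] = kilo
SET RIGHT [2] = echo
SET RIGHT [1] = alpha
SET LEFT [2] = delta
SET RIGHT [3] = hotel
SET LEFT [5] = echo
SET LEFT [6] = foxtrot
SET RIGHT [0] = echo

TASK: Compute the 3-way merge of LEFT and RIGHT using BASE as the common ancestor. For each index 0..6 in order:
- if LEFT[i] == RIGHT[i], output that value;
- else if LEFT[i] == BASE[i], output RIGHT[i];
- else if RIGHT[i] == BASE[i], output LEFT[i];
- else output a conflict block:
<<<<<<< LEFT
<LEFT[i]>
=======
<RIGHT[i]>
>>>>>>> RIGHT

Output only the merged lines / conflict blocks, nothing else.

Final LEFT:  [foxtrot, kilo, delta, golf, hotel, echo, foxtrot]
Final RIGHT: [echo, alpha, echo, hotel, hotel, hotel, bravo]
i=0: BASE=bravo L=foxtrot R=echo all differ -> CONFLICT
i=1: BASE=bravo L=kilo R=alpha all differ -> CONFLICT
i=2: BASE=bravo L=delta R=echo all differ -> CONFLICT
i=3: L=golf=BASE, R=hotel -> take RIGHT -> hotel
i=4: L=hotel R=hotel -> agree -> hotel
i=5: L=echo, R=hotel=BASE -> take LEFT -> echo
i=6: L=foxtrot, R=bravo=BASE -> take LEFT -> foxtrot

Answer: <<<<<<< LEFT
foxtrot
=======
echo
>>>>>>> RIGHT
<<<<<<< LEFT
kilo
=======
alpha
>>>>>>> RIGHT
<<<<<<< LEFT
delta
=======
echo
>>>>>>> RIGHT
hotel
hotel
echo
foxtrot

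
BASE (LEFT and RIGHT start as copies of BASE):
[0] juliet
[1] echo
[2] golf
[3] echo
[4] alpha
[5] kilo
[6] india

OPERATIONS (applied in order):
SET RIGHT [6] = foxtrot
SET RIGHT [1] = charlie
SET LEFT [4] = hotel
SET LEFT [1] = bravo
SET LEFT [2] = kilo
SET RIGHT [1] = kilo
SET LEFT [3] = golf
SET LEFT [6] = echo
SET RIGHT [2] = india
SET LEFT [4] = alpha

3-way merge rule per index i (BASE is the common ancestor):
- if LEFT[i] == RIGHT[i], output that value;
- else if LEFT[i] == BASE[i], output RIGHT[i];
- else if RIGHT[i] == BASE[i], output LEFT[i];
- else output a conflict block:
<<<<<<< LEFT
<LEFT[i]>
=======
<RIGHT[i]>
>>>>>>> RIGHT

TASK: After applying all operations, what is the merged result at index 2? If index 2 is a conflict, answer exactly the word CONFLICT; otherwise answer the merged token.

Final LEFT:  [juliet, bravo, kilo, golf, alpha, kilo, echo]
Final RIGHT: [juliet, kilo, india, echo, alpha, kilo, foxtrot]
i=0: L=juliet R=juliet -> agree -> juliet
i=1: BASE=echo L=bravo R=kilo all differ -> CONFLICT
i=2: BASE=golf L=kilo R=india all differ -> CONFLICT
i=3: L=golf, R=echo=BASE -> take LEFT -> golf
i=4: L=alpha R=alpha -> agree -> alpha
i=5: L=kilo R=kilo -> agree -> kilo
i=6: BASE=india L=echo R=foxtrot all differ -> CONFLICT
Index 2 -> CONFLICT

Answer: CONFLICT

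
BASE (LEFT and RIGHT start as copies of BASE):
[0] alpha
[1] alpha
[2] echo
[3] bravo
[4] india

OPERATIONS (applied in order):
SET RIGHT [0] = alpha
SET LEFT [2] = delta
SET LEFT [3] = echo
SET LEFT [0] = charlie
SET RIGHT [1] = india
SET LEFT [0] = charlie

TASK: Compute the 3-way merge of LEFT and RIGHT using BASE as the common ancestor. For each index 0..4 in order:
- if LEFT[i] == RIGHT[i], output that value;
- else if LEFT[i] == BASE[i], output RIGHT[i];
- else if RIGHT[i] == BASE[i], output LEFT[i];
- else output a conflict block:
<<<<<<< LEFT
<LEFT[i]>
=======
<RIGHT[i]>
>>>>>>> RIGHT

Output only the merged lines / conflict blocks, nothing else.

Answer: charlie
india
delta
echo
india

Derivation:
Final LEFT:  [charlie, alpha, delta, echo, india]
Final RIGHT: [alpha, india, echo, bravo, india]
i=0: L=charlie, R=alpha=BASE -> take LEFT -> charlie
i=1: L=alpha=BASE, R=india -> take RIGHT -> india
i=2: L=delta, R=echo=BASE -> take LEFT -> delta
i=3: L=echo, R=bravo=BASE -> take LEFT -> echo
i=4: L=india R=india -> agree -> india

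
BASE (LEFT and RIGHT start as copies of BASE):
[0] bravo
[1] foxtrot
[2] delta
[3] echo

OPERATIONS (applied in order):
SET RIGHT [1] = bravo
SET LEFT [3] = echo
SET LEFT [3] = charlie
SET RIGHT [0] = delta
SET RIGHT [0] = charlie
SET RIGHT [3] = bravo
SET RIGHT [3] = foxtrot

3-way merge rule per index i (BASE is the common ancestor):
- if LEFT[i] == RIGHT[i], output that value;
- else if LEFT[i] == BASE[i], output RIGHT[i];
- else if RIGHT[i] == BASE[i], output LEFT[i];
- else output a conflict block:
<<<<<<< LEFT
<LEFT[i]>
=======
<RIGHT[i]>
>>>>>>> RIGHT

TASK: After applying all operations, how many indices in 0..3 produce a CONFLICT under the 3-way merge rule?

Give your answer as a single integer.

Final LEFT:  [bravo, foxtrot, delta, charlie]
Final RIGHT: [charlie, bravo, delta, foxtrot]
i=0: L=bravo=BASE, R=charlie -> take RIGHT -> charlie
i=1: L=foxtrot=BASE, R=bravo -> take RIGHT -> bravo
i=2: L=delta R=delta -> agree -> delta
i=3: BASE=echo L=charlie R=foxtrot all differ -> CONFLICT
Conflict count: 1

Answer: 1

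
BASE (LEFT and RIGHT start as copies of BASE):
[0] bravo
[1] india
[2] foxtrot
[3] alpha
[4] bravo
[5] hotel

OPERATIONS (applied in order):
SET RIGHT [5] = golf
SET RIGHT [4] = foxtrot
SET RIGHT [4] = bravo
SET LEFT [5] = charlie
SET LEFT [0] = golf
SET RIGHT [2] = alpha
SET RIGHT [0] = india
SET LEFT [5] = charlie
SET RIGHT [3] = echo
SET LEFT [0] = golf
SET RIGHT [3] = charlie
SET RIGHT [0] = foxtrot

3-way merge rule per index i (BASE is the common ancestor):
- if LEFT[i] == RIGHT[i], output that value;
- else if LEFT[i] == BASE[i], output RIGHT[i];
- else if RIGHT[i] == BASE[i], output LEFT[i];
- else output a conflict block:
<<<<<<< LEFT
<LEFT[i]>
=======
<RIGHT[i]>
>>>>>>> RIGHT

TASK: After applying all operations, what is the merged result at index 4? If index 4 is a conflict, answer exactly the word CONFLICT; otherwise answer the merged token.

Final LEFT:  [golf, india, foxtrot, alpha, bravo, charlie]
Final RIGHT: [foxtrot, india, alpha, charlie, bravo, golf]
i=0: BASE=bravo L=golf R=foxtrot all differ -> CONFLICT
i=1: L=india R=india -> agree -> india
i=2: L=foxtrot=BASE, R=alpha -> take RIGHT -> alpha
i=3: L=alpha=BASE, R=charlie -> take RIGHT -> charlie
i=4: L=bravo R=bravo -> agree -> bravo
i=5: BASE=hotel L=charlie R=golf all differ -> CONFLICT
Index 4 -> bravo

Answer: bravo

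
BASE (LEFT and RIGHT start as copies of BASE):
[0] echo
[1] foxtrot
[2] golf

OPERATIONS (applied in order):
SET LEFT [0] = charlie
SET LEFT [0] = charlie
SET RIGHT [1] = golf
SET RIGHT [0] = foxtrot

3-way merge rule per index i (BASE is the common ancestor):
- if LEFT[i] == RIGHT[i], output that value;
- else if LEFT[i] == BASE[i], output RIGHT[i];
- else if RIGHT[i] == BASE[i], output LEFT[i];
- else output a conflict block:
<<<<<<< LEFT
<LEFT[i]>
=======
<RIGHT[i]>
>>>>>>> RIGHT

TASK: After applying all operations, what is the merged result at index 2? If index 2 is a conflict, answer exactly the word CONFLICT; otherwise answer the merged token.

Final LEFT:  [charlie, foxtrot, golf]
Final RIGHT: [foxtrot, golf, golf]
i=0: BASE=echo L=charlie R=foxtrot all differ -> CONFLICT
i=1: L=foxtrot=BASE, R=golf -> take RIGHT -> golf
i=2: L=golf R=golf -> agree -> golf
Index 2 -> golf

Answer: golf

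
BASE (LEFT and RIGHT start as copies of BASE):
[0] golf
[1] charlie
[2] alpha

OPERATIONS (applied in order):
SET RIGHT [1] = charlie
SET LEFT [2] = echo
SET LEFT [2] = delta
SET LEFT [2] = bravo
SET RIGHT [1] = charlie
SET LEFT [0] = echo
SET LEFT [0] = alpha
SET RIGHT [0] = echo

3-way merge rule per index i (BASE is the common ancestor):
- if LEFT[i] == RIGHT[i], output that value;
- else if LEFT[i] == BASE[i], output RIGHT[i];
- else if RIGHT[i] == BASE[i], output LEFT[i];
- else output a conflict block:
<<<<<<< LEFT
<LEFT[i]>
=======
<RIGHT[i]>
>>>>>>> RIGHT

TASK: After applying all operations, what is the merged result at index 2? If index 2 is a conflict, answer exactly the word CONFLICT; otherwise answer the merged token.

Answer: bravo

Derivation:
Final LEFT:  [alpha, charlie, bravo]
Final RIGHT: [echo, charlie, alpha]
i=0: BASE=golf L=alpha R=echo all differ -> CONFLICT
i=1: L=charlie R=charlie -> agree -> charlie
i=2: L=bravo, R=alpha=BASE -> take LEFT -> bravo
Index 2 -> bravo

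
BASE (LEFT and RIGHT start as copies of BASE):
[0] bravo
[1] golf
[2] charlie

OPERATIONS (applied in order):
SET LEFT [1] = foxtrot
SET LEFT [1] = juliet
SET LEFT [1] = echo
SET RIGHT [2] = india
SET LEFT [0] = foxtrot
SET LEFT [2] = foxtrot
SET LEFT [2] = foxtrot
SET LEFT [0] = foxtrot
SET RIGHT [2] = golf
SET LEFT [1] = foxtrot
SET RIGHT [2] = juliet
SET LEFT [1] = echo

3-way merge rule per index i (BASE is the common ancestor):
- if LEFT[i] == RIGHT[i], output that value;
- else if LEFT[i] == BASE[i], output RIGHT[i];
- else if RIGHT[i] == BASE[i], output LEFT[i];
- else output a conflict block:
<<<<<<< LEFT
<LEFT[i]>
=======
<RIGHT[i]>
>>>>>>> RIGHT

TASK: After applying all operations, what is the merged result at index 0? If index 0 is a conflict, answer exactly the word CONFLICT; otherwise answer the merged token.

Answer: foxtrot

Derivation:
Final LEFT:  [foxtrot, echo, foxtrot]
Final RIGHT: [bravo, golf, juliet]
i=0: L=foxtrot, R=bravo=BASE -> take LEFT -> foxtrot
i=1: L=echo, R=golf=BASE -> take LEFT -> echo
i=2: BASE=charlie L=foxtrot R=juliet all differ -> CONFLICT
Index 0 -> foxtrot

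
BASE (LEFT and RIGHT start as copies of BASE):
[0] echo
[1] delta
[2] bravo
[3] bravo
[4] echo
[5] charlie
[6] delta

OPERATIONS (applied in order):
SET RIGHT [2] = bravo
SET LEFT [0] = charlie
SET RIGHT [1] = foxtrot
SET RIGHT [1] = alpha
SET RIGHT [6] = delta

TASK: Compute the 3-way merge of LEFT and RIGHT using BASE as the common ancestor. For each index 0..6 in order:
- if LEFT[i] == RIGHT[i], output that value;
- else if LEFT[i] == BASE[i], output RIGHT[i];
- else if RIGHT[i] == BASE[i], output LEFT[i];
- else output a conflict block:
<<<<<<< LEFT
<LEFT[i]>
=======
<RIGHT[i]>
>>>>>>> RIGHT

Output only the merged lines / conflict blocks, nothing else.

Final LEFT:  [charlie, delta, bravo, bravo, echo, charlie, delta]
Final RIGHT: [echo, alpha, bravo, bravo, echo, charlie, delta]
i=0: L=charlie, R=echo=BASE -> take LEFT -> charlie
i=1: L=delta=BASE, R=alpha -> take RIGHT -> alpha
i=2: L=bravo R=bravo -> agree -> bravo
i=3: L=bravo R=bravo -> agree -> bravo
i=4: L=echo R=echo -> agree -> echo
i=5: L=charlie R=charlie -> agree -> charlie
i=6: L=delta R=delta -> agree -> delta

Answer: charlie
alpha
bravo
bravo
echo
charlie
delta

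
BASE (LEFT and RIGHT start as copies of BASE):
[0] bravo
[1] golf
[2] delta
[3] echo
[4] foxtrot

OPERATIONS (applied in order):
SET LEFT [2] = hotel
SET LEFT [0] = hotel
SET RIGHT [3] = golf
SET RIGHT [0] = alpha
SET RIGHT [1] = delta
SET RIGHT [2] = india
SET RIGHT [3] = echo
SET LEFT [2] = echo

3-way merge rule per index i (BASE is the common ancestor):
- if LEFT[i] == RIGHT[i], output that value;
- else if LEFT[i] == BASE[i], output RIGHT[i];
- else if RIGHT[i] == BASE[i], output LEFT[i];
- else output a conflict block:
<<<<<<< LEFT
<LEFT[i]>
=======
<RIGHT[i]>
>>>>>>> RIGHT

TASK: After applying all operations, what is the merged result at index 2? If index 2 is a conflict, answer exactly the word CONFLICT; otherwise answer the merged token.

Answer: CONFLICT

Derivation:
Final LEFT:  [hotel, golf, echo, echo, foxtrot]
Final RIGHT: [alpha, delta, india, echo, foxtrot]
i=0: BASE=bravo L=hotel R=alpha all differ -> CONFLICT
i=1: L=golf=BASE, R=delta -> take RIGHT -> delta
i=2: BASE=delta L=echo R=india all differ -> CONFLICT
i=3: L=echo R=echo -> agree -> echo
i=4: L=foxtrot R=foxtrot -> agree -> foxtrot
Index 2 -> CONFLICT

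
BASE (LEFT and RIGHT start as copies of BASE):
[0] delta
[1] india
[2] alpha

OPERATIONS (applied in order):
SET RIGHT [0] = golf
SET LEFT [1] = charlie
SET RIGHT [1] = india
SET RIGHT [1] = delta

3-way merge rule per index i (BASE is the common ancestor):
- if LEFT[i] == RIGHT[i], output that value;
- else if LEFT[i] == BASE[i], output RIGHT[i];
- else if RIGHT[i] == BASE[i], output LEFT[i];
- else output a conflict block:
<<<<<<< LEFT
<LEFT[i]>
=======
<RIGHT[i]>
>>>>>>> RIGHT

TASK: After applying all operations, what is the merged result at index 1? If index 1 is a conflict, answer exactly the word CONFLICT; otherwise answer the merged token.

Final LEFT:  [delta, charlie, alpha]
Final RIGHT: [golf, delta, alpha]
i=0: L=delta=BASE, R=golf -> take RIGHT -> golf
i=1: BASE=india L=charlie R=delta all differ -> CONFLICT
i=2: L=alpha R=alpha -> agree -> alpha
Index 1 -> CONFLICT

Answer: CONFLICT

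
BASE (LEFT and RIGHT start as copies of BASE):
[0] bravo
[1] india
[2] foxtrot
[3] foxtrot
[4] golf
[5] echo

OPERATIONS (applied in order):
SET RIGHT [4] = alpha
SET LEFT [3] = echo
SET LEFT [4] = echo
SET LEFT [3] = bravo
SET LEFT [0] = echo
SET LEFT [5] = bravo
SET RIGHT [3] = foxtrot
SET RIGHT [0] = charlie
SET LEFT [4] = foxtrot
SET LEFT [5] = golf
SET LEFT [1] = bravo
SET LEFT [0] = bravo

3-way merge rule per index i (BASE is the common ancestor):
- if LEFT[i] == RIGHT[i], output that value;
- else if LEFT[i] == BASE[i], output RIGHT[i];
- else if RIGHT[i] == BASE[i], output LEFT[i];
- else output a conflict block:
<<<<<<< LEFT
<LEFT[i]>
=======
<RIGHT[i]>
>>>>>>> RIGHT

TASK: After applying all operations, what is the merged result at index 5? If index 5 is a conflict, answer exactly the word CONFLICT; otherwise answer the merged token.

Final LEFT:  [bravo, bravo, foxtrot, bravo, foxtrot, golf]
Final RIGHT: [charlie, india, foxtrot, foxtrot, alpha, echo]
i=0: L=bravo=BASE, R=charlie -> take RIGHT -> charlie
i=1: L=bravo, R=india=BASE -> take LEFT -> bravo
i=2: L=foxtrot R=foxtrot -> agree -> foxtrot
i=3: L=bravo, R=foxtrot=BASE -> take LEFT -> bravo
i=4: BASE=golf L=foxtrot R=alpha all differ -> CONFLICT
i=5: L=golf, R=echo=BASE -> take LEFT -> golf
Index 5 -> golf

Answer: golf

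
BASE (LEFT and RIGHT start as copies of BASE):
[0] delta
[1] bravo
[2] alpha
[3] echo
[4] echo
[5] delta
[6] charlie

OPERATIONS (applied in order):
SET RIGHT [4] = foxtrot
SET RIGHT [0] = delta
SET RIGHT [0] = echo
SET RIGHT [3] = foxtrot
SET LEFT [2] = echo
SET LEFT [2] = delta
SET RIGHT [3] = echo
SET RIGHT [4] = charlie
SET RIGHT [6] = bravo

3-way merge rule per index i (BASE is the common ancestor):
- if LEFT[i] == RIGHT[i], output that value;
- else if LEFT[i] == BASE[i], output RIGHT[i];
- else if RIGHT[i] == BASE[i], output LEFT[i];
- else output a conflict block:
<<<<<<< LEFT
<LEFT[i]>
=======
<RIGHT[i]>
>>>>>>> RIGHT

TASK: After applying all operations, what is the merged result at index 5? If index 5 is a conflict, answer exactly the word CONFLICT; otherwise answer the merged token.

Answer: delta

Derivation:
Final LEFT:  [delta, bravo, delta, echo, echo, delta, charlie]
Final RIGHT: [echo, bravo, alpha, echo, charlie, delta, bravo]
i=0: L=delta=BASE, R=echo -> take RIGHT -> echo
i=1: L=bravo R=bravo -> agree -> bravo
i=2: L=delta, R=alpha=BASE -> take LEFT -> delta
i=3: L=echo R=echo -> agree -> echo
i=4: L=echo=BASE, R=charlie -> take RIGHT -> charlie
i=5: L=delta R=delta -> agree -> delta
i=6: L=charlie=BASE, R=bravo -> take RIGHT -> bravo
Index 5 -> delta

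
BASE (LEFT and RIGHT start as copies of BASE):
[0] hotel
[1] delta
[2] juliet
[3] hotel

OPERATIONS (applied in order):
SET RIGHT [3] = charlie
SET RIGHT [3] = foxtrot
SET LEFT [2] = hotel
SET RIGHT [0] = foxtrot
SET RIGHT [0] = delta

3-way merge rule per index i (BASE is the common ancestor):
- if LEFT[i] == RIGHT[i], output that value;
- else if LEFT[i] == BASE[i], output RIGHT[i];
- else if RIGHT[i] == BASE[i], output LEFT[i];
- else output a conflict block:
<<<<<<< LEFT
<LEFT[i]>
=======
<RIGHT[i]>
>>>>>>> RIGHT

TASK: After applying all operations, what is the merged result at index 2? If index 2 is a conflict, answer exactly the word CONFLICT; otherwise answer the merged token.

Answer: hotel

Derivation:
Final LEFT:  [hotel, delta, hotel, hotel]
Final RIGHT: [delta, delta, juliet, foxtrot]
i=0: L=hotel=BASE, R=delta -> take RIGHT -> delta
i=1: L=delta R=delta -> agree -> delta
i=2: L=hotel, R=juliet=BASE -> take LEFT -> hotel
i=3: L=hotel=BASE, R=foxtrot -> take RIGHT -> foxtrot
Index 2 -> hotel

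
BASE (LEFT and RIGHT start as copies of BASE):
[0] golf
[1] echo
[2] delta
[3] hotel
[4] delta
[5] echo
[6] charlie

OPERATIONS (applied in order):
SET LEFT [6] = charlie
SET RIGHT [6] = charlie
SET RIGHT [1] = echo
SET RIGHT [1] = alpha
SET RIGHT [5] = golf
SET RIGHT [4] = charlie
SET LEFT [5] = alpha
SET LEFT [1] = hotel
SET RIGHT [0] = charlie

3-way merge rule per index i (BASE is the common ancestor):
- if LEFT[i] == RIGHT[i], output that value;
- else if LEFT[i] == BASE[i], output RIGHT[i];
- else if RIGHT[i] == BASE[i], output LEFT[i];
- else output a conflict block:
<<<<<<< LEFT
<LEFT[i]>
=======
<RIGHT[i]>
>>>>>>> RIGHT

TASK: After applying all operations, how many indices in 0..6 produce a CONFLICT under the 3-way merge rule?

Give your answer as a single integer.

Final LEFT:  [golf, hotel, delta, hotel, delta, alpha, charlie]
Final RIGHT: [charlie, alpha, delta, hotel, charlie, golf, charlie]
i=0: L=golf=BASE, R=charlie -> take RIGHT -> charlie
i=1: BASE=echo L=hotel R=alpha all differ -> CONFLICT
i=2: L=delta R=delta -> agree -> delta
i=3: L=hotel R=hotel -> agree -> hotel
i=4: L=delta=BASE, R=charlie -> take RIGHT -> charlie
i=5: BASE=echo L=alpha R=golf all differ -> CONFLICT
i=6: L=charlie R=charlie -> agree -> charlie
Conflict count: 2

Answer: 2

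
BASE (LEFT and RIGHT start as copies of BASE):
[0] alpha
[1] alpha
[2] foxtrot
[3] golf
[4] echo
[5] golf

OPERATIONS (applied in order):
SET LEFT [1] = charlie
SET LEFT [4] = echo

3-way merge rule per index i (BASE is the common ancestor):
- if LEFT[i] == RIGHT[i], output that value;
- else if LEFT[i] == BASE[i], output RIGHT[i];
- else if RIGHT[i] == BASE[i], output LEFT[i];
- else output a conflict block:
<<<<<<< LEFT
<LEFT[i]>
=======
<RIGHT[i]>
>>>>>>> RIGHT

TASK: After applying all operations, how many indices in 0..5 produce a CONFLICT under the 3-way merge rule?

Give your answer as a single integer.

Answer: 0

Derivation:
Final LEFT:  [alpha, charlie, foxtrot, golf, echo, golf]
Final RIGHT: [alpha, alpha, foxtrot, golf, echo, golf]
i=0: L=alpha R=alpha -> agree -> alpha
i=1: L=charlie, R=alpha=BASE -> take LEFT -> charlie
i=2: L=foxtrot R=foxtrot -> agree -> foxtrot
i=3: L=golf R=golf -> agree -> golf
i=4: L=echo R=echo -> agree -> echo
i=5: L=golf R=golf -> agree -> golf
Conflict count: 0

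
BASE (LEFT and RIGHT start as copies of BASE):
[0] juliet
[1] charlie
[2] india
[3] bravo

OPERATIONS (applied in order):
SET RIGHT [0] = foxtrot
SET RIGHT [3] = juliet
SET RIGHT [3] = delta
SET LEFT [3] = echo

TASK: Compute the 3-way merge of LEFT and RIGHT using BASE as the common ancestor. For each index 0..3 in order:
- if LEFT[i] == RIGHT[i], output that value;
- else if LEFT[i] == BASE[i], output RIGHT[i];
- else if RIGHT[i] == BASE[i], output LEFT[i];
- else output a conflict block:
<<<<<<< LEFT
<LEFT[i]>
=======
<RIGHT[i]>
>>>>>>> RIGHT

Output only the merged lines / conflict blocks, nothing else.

Answer: foxtrot
charlie
india
<<<<<<< LEFT
echo
=======
delta
>>>>>>> RIGHT

Derivation:
Final LEFT:  [juliet, charlie, india, echo]
Final RIGHT: [foxtrot, charlie, india, delta]
i=0: L=juliet=BASE, R=foxtrot -> take RIGHT -> foxtrot
i=1: L=charlie R=charlie -> agree -> charlie
i=2: L=india R=india -> agree -> india
i=3: BASE=bravo L=echo R=delta all differ -> CONFLICT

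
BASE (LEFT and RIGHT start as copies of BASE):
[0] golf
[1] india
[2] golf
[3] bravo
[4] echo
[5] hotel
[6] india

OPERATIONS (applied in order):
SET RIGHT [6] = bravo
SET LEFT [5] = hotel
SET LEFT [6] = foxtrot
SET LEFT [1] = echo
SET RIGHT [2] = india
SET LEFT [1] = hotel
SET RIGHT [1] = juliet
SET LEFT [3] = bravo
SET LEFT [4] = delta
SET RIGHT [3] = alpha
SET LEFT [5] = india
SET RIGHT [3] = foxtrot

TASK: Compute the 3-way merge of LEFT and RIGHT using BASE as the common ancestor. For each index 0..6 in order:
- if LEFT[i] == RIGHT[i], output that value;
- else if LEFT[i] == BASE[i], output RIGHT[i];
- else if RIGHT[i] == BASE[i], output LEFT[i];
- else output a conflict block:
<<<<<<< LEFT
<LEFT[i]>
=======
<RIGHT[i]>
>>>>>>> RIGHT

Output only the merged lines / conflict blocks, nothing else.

Answer: golf
<<<<<<< LEFT
hotel
=======
juliet
>>>>>>> RIGHT
india
foxtrot
delta
india
<<<<<<< LEFT
foxtrot
=======
bravo
>>>>>>> RIGHT

Derivation:
Final LEFT:  [golf, hotel, golf, bravo, delta, india, foxtrot]
Final RIGHT: [golf, juliet, india, foxtrot, echo, hotel, bravo]
i=0: L=golf R=golf -> agree -> golf
i=1: BASE=india L=hotel R=juliet all differ -> CONFLICT
i=2: L=golf=BASE, R=india -> take RIGHT -> india
i=3: L=bravo=BASE, R=foxtrot -> take RIGHT -> foxtrot
i=4: L=delta, R=echo=BASE -> take LEFT -> delta
i=5: L=india, R=hotel=BASE -> take LEFT -> india
i=6: BASE=india L=foxtrot R=bravo all differ -> CONFLICT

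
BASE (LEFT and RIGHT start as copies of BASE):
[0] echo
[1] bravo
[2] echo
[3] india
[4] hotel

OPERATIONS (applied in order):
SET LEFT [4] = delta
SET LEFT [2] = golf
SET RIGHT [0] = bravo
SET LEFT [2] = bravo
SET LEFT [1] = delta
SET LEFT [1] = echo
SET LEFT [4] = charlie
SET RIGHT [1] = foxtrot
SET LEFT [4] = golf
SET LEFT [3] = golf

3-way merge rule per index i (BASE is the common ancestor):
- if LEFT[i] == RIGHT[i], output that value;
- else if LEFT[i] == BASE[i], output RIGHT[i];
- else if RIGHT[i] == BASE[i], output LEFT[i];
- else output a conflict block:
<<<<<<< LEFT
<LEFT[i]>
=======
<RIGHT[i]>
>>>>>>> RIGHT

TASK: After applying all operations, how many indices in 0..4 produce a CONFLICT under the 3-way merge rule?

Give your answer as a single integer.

Final LEFT:  [echo, echo, bravo, golf, golf]
Final RIGHT: [bravo, foxtrot, echo, india, hotel]
i=0: L=echo=BASE, R=bravo -> take RIGHT -> bravo
i=1: BASE=bravo L=echo R=foxtrot all differ -> CONFLICT
i=2: L=bravo, R=echo=BASE -> take LEFT -> bravo
i=3: L=golf, R=india=BASE -> take LEFT -> golf
i=4: L=golf, R=hotel=BASE -> take LEFT -> golf
Conflict count: 1

Answer: 1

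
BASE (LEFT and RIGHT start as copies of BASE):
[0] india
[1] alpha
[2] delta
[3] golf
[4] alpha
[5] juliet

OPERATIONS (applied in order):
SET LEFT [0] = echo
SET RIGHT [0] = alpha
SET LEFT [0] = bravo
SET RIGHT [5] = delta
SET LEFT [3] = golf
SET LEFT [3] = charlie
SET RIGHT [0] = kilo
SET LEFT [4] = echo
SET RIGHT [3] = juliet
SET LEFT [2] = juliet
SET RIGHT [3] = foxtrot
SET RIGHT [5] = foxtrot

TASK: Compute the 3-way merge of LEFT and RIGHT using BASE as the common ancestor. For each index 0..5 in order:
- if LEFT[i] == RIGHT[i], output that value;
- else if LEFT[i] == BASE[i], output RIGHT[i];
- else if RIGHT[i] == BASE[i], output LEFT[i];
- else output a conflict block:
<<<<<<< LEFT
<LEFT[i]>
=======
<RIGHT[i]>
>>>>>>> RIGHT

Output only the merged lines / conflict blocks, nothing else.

Answer: <<<<<<< LEFT
bravo
=======
kilo
>>>>>>> RIGHT
alpha
juliet
<<<<<<< LEFT
charlie
=======
foxtrot
>>>>>>> RIGHT
echo
foxtrot

Derivation:
Final LEFT:  [bravo, alpha, juliet, charlie, echo, juliet]
Final RIGHT: [kilo, alpha, delta, foxtrot, alpha, foxtrot]
i=0: BASE=india L=bravo R=kilo all differ -> CONFLICT
i=1: L=alpha R=alpha -> agree -> alpha
i=2: L=juliet, R=delta=BASE -> take LEFT -> juliet
i=3: BASE=golf L=charlie R=foxtrot all differ -> CONFLICT
i=4: L=echo, R=alpha=BASE -> take LEFT -> echo
i=5: L=juliet=BASE, R=foxtrot -> take RIGHT -> foxtrot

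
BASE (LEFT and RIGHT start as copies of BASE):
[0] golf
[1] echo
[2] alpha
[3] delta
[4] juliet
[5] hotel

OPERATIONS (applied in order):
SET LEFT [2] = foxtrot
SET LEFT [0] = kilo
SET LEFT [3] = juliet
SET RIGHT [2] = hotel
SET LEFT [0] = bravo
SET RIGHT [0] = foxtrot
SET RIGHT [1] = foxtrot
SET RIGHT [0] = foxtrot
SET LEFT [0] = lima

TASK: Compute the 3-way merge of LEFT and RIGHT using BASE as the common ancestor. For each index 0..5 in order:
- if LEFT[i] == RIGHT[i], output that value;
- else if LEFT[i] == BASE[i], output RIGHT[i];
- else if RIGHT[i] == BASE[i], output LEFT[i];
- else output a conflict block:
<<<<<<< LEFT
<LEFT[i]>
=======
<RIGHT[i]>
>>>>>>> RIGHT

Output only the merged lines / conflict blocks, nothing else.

Final LEFT:  [lima, echo, foxtrot, juliet, juliet, hotel]
Final RIGHT: [foxtrot, foxtrot, hotel, delta, juliet, hotel]
i=0: BASE=golf L=lima R=foxtrot all differ -> CONFLICT
i=1: L=echo=BASE, R=foxtrot -> take RIGHT -> foxtrot
i=2: BASE=alpha L=foxtrot R=hotel all differ -> CONFLICT
i=3: L=juliet, R=delta=BASE -> take LEFT -> juliet
i=4: L=juliet R=juliet -> agree -> juliet
i=5: L=hotel R=hotel -> agree -> hotel

Answer: <<<<<<< LEFT
lima
=======
foxtrot
>>>>>>> RIGHT
foxtrot
<<<<<<< LEFT
foxtrot
=======
hotel
>>>>>>> RIGHT
juliet
juliet
hotel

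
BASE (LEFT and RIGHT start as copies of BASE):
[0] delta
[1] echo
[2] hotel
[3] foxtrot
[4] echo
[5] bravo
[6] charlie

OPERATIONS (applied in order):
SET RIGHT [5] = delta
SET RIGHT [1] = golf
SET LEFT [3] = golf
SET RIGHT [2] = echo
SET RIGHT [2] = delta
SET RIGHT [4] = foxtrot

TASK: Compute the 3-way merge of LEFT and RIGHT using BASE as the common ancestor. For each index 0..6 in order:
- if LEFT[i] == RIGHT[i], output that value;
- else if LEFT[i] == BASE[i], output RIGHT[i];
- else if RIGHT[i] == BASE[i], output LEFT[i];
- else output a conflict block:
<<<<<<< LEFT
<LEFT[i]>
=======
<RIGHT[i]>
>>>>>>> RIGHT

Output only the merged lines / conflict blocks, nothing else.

Final LEFT:  [delta, echo, hotel, golf, echo, bravo, charlie]
Final RIGHT: [delta, golf, delta, foxtrot, foxtrot, delta, charlie]
i=0: L=delta R=delta -> agree -> delta
i=1: L=echo=BASE, R=golf -> take RIGHT -> golf
i=2: L=hotel=BASE, R=delta -> take RIGHT -> delta
i=3: L=golf, R=foxtrot=BASE -> take LEFT -> golf
i=4: L=echo=BASE, R=foxtrot -> take RIGHT -> foxtrot
i=5: L=bravo=BASE, R=delta -> take RIGHT -> delta
i=6: L=charlie R=charlie -> agree -> charlie

Answer: delta
golf
delta
golf
foxtrot
delta
charlie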